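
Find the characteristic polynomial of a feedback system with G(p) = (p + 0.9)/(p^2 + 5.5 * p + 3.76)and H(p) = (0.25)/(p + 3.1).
Characteristic poly = G_den * H_den + G_num * H_num = (p^3 + 8.6*p^2 + 20.81*p + 11.656) + (0.25*p + 0.225) = p^3 + 8.6*p^2 + 21.06*p + 11.881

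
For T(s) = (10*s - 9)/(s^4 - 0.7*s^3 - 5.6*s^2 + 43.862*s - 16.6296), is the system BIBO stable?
Denominator: s^4 - 0.7*s^3 - 5.6*s^2 + 43.862*s - 16.6296 = (s - 0.4)(s + 3.9)(s^2 - 4.2*s + 10.66). Poles: -3.9, 0.4, 2.1 + 2.5j, 2.1 - 2.5j. All Re(p)<0: No (unstable)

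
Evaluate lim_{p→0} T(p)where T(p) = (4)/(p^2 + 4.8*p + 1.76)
DC gain = T(0) = num(0)/den(0) = 4/1.76 = 2.273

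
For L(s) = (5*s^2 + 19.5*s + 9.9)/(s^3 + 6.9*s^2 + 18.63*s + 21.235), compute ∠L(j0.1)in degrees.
Substitute s = j*0.1: L(j0.1) = 0.469838 + 0.0507967j.
∠L(j0.1) = atan2(Im, Re) = atan2(0.0507967, 0.469838) = 6.17°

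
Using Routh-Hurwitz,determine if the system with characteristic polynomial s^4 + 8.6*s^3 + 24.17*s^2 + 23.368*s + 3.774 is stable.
Routh array:
s^4: [1, 24.17, 3.774]; s^3: [8.6, 23.368]; s^2: [21.4528, 3.774]; s^1: [21.8551]; s^0: [3.774]
First column: [1, 8.6, 21.4528, 21.8551, 3.774]. Sign changes = 0.
Yes, stable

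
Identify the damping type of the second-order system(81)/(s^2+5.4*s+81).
Standard form: ωn²/(s²+2ζωn·s+ωn²) gives ωn=9, ζ=0.3.
Underdamped (ζ = 0.3 < 1)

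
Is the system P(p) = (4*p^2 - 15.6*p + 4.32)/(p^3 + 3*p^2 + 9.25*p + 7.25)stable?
Denominator: p^3 + 3*p^2 + 9.25*p + 7.25 = (p + 1)(p^2 + 2*p + 7.25). Poles: -1, -1 + 2.5j, -1 - 2.5j. All Re(p)<0: Yes (stable)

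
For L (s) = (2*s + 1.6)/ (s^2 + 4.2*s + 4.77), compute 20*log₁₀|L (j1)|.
Substitute s = j*1: L(j1) = 0.453083 + 0.0257433j.
|L(j1)| = sqrt(Re² + Im²) = 0.4538.
20*log₁₀(0.4538) = -6.86 dB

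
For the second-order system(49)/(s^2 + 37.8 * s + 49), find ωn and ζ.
Standard form: ωn²/(s²+2ζωn·s+ωn²).
const=49=ωn² → ωn=7, s coeff=37.8=2ζωn → ζ=2.7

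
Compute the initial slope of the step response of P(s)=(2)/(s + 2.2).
IVT: y'(0⁺) = lim_{s→∞} s²·Y(s) = lim_{s→∞} s·P(s).
deg(num) = 0, deg(den) = 1, relative degree = 1, so s·P(s) → (leading num)/(leading den) = 2/1 = 2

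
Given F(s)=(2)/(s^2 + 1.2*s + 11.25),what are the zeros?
Numerator is a nonzero constant (2) → Zeros: none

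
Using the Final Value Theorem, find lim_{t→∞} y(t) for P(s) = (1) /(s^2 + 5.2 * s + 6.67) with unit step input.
FVT: lim_{t→∞} y(t) = lim_{s→0} s*Y(s) where Y(s) = P(s)/s.
= lim_{s→0} P(s) = P(0) = num(0)/den(0) = 1/6.67 = 0.1499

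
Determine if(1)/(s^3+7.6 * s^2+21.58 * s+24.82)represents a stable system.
Denominator: s^3 + 7.6*s^2 + 21.58*s + 24.82 = (s + 3.4)(s^2 + 4.2*s + 7.3). Poles: -2.1 + 1.7j, -2.1 - 1.7j, -3.4. All Re(p)<0: Yes (stable)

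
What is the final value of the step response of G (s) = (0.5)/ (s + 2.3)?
FVT: lim_{t→∞} y(t) = lim_{s→0} s*Y(s) where Y(s) = G(s)/s.
= lim_{s→0} G(s) = G(0) = num(0)/den(0) = 0.5/2.3 = 0.2174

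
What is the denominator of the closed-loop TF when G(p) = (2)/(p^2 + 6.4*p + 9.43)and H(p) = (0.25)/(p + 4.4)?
Characteristic poly = G_den * H_den + G_num * H_num = (p^3 + 10.8*p^2 + 37.59*p + 41.492) + (0.5) = p^3 + 10.8*p^2 + 37.59*p + 41.992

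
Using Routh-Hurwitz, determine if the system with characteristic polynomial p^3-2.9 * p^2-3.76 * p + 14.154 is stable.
Routh array:
p^3: [1, -3.76]; p^2: [-2.9, 14.154]; p^1: [1.12069]; p^0: [14.154]
First column: [1, -2.9, 1.12069, 14.154]. Sign changes = 2.
No, unstable (2 RHP root(s))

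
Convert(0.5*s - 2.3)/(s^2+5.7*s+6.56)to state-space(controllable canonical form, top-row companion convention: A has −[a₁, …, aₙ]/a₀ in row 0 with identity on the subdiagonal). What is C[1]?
Reachable canonical form: C = numerator coefficients (right-aligned, zero-padded to length n).
num = 0.5*s - 2.3, C = [[0.5, -2.3]].
C[1] = -2.3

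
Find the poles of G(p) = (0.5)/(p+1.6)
Set denominator = 0: p + 1.6 = 0 → Poles: -1.6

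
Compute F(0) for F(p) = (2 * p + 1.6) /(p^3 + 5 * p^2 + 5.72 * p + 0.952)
DC gain = F(0) = num(0)/den(0) = 1.6/0.952 = 1.681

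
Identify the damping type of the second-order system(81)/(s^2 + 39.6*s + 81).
Standard form: ωn²/(s²+2ζωn·s+ωn²) gives ωn=9, ζ=2.2.
Overdamped (ζ = 2.2 > 1)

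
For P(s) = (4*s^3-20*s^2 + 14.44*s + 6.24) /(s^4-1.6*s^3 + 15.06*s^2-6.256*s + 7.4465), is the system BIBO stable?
Denominator: s^4 - 1.6*s^3 + 15.06*s^2 - 6.256*s + 7.4465 = (s^2 - 1.2*s + 14.05)(s^2 - 0.4*s + 0.53). Poles: 0.2 + 0.7j, 0.2 - 0.7j, 0.6 + 3.7j, 0.6 - 3.7j. All Re(p)<0: No (unstable)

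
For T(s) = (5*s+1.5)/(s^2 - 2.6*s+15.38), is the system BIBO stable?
Denominator: s^2 - 2.6*s + 15.38. Poles: 1.3 + 3.7j, 1.3 - 3.7j. All Re(p)<0: No (unstable)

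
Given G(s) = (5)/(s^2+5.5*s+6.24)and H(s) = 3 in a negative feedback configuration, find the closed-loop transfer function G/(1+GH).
Closed-loop T = G/(1+GH).
Numerator: G_num * H_den = 5.
Denominator: G_den * H_den + G_num * H_num = (s^2 + 5.5*s + 6.24) + (15) = s^2 + 5.5*s + 21.24.
T(s) = (5)/(s^2 + 5.5*s + 21.24)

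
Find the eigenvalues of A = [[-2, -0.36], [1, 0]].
Eigenvalues solve det(λI - A) = 0.
Characteristic polynomial: λ^2 + 2*λ + 0.36 = 0.
Factor: (λ + 1.8)(λ + 0.2) = 0.
Roots: -0.2, -1.8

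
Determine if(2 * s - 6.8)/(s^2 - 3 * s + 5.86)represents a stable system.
Denominator: s^2 - 3*s + 5.86. Poles: 1.5 + 1.9j, 1.5 - 1.9j. All Re(p)<0: No (unstable)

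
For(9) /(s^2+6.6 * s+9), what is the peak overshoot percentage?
Standard form: ωn²/(s²+2ζωn·s+ωn²) → ωn = 3, ζ = 1.1.
ζ ≥ 1, so the response is non-oscillatory: peak overshoot = 0%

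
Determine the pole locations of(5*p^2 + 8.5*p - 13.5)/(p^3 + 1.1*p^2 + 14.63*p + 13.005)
Set denominator = 0: p^3 + 1.1*p^2 + 14.63*p + 13.005 = (p + 0.9)(p^2 + 0.2*p + 14.45) = 0 → Poles: -0.1 + 3.8j, -0.1 - 3.8j, -0.9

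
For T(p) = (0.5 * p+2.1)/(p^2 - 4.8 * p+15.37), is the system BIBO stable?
Denominator: p^2 - 4.8*p + 15.37. Poles: 2.4 + 3.1j, 2.4 - 3.1j. All Re(p)<0: No (unstable)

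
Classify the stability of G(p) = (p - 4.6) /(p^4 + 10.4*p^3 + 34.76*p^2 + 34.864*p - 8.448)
Denominator: p^4 + 10.4*p^3 + 34.76*p^2 + 34.864*p - 8.448 = (p - 0.2)(p + 3)(p + 3.2)(p + 4.4). Poles: -3, -3.2, -4.4, 0.2. Unstable (1 pole(s) in RHP)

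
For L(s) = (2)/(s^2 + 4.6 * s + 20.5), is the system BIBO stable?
Denominator: s^2 + 4.6*s + 20.5. Poles: -2.3 + 3.9j, -2.3 - 3.9j. All Re(p)<0: Yes (stable)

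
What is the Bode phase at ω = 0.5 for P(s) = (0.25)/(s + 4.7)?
Substitute s = j*0.5: P(j0.5) = 0.0525962 - 0.00559534j.
∠P(j0.5) = atan2(Im, Re) = atan2(-0.00559534, 0.0525962) = -6.07°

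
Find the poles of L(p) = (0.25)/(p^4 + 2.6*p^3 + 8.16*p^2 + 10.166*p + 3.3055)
Set denominator = 0: p^4 + 2.6*p^3 + 8.16*p^2 + 10.166*p + 3.3055 = (p + 0.5)(p + 1.1)(p^2 + p + 6.01) = 0 → Poles: -0.5, -0.5 + 2.4j, -0.5 - 2.4j, -1.1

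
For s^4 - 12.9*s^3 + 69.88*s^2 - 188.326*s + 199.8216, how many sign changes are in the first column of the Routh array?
Routh array:
s^4: [1, 69.88, 199.8216]; s^3: [-12.9, -188.326]; s^2: [55.2811, 199.8216]; s^1: [-141.697]; s^0: [199.8216]
First column: [1, -12.9, 55.2811, -141.697, 199.8216]. Sign changes = 4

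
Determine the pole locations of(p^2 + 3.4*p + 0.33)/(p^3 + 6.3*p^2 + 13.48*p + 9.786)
Set denominator = 0: p^3 + 6.3*p^2 + 13.48*p + 9.786 = (p + 2.1)(p^2 + 4.2*p + 4.66) = 0 → Poles: -2.1, -2.1 + 0.5j, -2.1 - 0.5j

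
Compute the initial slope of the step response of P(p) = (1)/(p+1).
IVT: y'(0⁺) = lim_{p→∞} p²·Y(p) = lim_{p→∞} p·P(p).
deg(num) = 0, deg(den) = 1, relative degree = 1, so p·P(p) → (leading num)/(leading den) = 1/1 = 1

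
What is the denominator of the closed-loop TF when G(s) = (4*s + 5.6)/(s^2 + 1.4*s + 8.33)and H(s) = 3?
Characteristic poly = G_den * H_den + G_num * H_num = (s^2 + 1.4*s + 8.33) + (12*s + 16.8) = s^2 + 13.4*s + 25.13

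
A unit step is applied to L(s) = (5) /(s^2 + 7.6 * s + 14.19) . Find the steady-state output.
FVT: lim_{t→∞} y(t) = lim_{s→0} s*Y(s) where Y(s) = L(s)/s.
= lim_{s→0} L(s) = L(0) = num(0)/den(0) = 5/14.19 = 0.3524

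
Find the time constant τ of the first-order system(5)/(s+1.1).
First-order system: τ = -1/pole. Pole = -1.1. τ = -1/(-1.1) = 0.9091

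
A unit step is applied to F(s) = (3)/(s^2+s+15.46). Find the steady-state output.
FVT: lim_{t→∞} y(t) = lim_{s→0} s*Y(s) where Y(s) = F(s)/s.
= lim_{s→0} F(s) = F(0) = num(0)/den(0) = 3/15.46 = 0.194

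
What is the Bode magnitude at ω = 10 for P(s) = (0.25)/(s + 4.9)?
Substitute s = j*10: P(j10) = 0.00987824 - 0.0201597j.
|P(j10)| = sqrt(Re² + Im²) = 0.02245.
20*log₁₀(0.02245) = -32.98 dB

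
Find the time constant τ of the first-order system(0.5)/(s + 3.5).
First-order system: τ = -1/pole. Pole = -3.5. τ = -1/(-3.5) = 0.2857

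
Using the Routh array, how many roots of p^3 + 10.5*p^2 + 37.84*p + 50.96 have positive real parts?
Routh array:
p^3: [1, 37.84]; p^2: [10.5, 50.96]; p^1: [32.9867]; p^0: [50.96]
First column: [1, 10.5, 32.9867, 50.96]. Sign changes = RHP roots = 0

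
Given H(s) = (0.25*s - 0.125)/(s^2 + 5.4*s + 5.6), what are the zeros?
Set numerator = 0: 0.25*s - 0.125 = 0 → Zeros: 0.5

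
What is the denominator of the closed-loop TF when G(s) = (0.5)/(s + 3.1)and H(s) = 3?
Characteristic poly = G_den * H_den + G_num * H_num = (s + 3.1) + (1.5) = s + 4.6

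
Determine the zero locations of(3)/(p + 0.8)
Numerator is a nonzero constant (3) → Zeros: none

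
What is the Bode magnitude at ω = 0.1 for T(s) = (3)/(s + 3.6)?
Substitute s = j*0.1: T(j0.1) = 0.832691 - 0.0231303j.
|T(j0.1)| = sqrt(Re² + Im²) = 0.833.
20*log₁₀(0.833) = -1.59 dB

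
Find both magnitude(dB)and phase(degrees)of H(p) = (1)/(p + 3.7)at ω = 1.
Substitute p = j*1: H(j1) = 0.251872 - 0.0680735j.
|H| = 20*log₁₀(sqrt(Re²+Im²)) = -11.67 dB.
∠H = atan2(Im, Re) = -15.12°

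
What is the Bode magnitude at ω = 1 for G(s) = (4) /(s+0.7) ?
Substitute s = j*1: G(j1) = 1.87919 - 2.68456j.
|G(j1)| = sqrt(Re² + Im²) = 3.277.
20*log₁₀(3.277) = 10.31 dB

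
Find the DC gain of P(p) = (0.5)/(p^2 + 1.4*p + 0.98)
DC gain = P(0) = num(0)/den(0) = 0.5/0.98 = 0.5102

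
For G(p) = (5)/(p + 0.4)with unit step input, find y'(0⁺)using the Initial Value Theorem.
IVT: y'(0⁺) = lim_{p→∞} p²·Y(p) = lim_{p→∞} p·G(p).
deg(num) = 0, deg(den) = 1, relative degree = 1, so p·G(p) → (leading num)/(leading den) = 5/1 = 5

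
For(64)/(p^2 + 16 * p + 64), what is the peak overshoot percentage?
Standard form: ωn²/(p²+2ζωn·p+ωn²) → ωn = 8, ζ = 1.
ζ ≥ 1, so the response is non-oscillatory: peak overshoot = 0%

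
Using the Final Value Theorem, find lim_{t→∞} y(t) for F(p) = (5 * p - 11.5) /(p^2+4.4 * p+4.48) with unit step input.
FVT: lim_{t→∞} y(t) = lim_{p→0} p*Y(p) where Y(p) = F(p)/p.
= lim_{p→0} F(p) = F(0) = num(0)/den(0) = -11.5/4.48 = -2.567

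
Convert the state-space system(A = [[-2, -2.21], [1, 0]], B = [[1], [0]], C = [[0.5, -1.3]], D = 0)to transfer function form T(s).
T(s) = C(sI - A)⁻¹B + D.
Characteristic polynomial det(sI - A) = s^2 + 2*s + 2.21.
Numerator from C·adj(sI-A)·B + D·det(sI-A) = 0.5*s - 1.3.
T(s) = (0.5*s - 1.3)/(s^2 + 2*s + 2.21)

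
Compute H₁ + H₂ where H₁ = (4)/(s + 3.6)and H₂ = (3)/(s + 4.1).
Parallel: H = H₁ + H₂ = (n₁·d₂ + n₂·d₁)/(d₁·d₂).
n₁·d₂ = 4*s + 16.4. n₂·d₁ = 3*s + 10.8. Sum = 7*s + 27.2. d₁·d₂ = s^2 + 7.7*s + 14.76.
H(s) = (7*s + 27.2)/(s^2 + 7.7*s + 14.76)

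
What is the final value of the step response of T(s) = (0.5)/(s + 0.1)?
FVT: lim_{t→∞} y(t) = lim_{s→0} s*Y(s) where Y(s) = T(s)/s.
= lim_{s→0} T(s) = T(0) = num(0)/den(0) = 0.5/0.1 = 5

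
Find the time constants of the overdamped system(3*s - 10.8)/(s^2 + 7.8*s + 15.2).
Overdamped: real poles at -4, -3.8. τ = -1/pole → τ₁ = 0.25, τ₂ = 0.2632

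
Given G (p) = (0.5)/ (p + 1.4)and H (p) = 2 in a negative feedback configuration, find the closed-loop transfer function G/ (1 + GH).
Closed-loop T = G/(1+GH).
Numerator: G_num * H_den = 0.5.
Denominator: G_den * H_den + G_num * H_num = (p + 1.4) + (1) = p + 2.4.
T(p) = (0.5)/(p + 2.4)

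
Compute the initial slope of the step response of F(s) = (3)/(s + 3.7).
IVT: y'(0⁺) = lim_{s→∞} s²·Y(s) = lim_{s→∞} s·F(s).
deg(num) = 0, deg(den) = 1, relative degree = 1, so s·F(s) → (leading num)/(leading den) = 3/1 = 3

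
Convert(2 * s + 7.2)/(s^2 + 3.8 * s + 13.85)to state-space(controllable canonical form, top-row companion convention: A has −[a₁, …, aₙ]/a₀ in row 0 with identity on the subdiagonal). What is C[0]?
Reachable canonical form: C = numerator coefficients (right-aligned, zero-padded to length n).
num = 2*s + 7.2, C = [[2, 7.2]].
C[0] = 2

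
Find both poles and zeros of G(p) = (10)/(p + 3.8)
Set denominator = 0: p + 3.8 = 0 → Poles: -3.8
Numerator is a nonzero constant (10) → Zeros: none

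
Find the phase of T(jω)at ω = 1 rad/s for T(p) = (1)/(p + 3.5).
Substitute p = j*1: T(j1) = 0.264151 - 0.0754717j.
∠T(j1) = atan2(Im, Re) = atan2(-0.0754717, 0.264151) = -15.95°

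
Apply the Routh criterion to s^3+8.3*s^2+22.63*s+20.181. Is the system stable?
Routh array:
s^3: [1, 22.63]; s^2: [8.3, 20.181]; s^1: [20.1986]; s^0: [20.181]
First column: [1, 8.3, 20.1986, 20.181]. Sign changes = 0.
Yes, stable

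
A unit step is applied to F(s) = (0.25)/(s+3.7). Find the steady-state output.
FVT: lim_{t→∞} y(t) = lim_{s→0} s*Y(s) where Y(s) = F(s)/s.
= lim_{s→0} F(s) = F(0) = num(0)/den(0) = 0.25/3.7 = 0.06757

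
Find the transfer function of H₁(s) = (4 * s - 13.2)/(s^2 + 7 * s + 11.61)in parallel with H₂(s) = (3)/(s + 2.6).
Parallel: H = H₁ + H₂ = (n₁·d₂ + n₂·d₁)/(d₁·d₂).
n₁·d₂ = 4*s^2 - 2.8*s - 34.32. n₂·d₁ = 3*s^2 + 21*s + 34.83. Sum = 7*s^2 + 18.2*s + 0.51. d₁·d₂ = s^3 + 9.6*s^2 + 29.81*s + 30.186.
H(s) = (7*s^2 + 18.2*s + 0.51)/(s^3 + 9.6*s^2 + 29.81*s + 30.186)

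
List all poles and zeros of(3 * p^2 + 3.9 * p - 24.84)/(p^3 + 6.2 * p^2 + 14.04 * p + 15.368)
Set denominator = 0: p^3 + 6.2*p^2 + 14.04*p + 15.368 = (p + 3.4)(p^2 + 2.8*p + 4.52) = 0 → Poles: -1.4 + 1.6j, -1.4 - 1.6j, -3.4
Set numerator = 0: 3*p^2 + 3.9*p - 24.84 = 3*(p + 3.6)(p - 2.3) = 0 → Zeros: -3.6, 2.3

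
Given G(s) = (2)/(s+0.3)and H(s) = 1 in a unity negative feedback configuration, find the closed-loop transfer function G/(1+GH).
Closed-loop T = G/(1+GH).
Numerator: G_num * H_den = 2.
Denominator: G_den * H_den + G_num * H_num = (s + 0.3) + (2) = s + 2.3.
T(s) = (2)/(s + 2.3)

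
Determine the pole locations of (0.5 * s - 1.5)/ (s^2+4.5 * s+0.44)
Set denominator = 0: s^2 + 4.5*s + 0.44 = (s + 4.4)(s + 0.1) = 0 → Poles: -0.1, -4.4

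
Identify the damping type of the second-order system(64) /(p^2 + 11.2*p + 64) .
Standard form: ωn²/(p²+2ζωn·p+ωn²) gives ωn=8, ζ=0.7.
Underdamped (ζ = 0.7 < 1)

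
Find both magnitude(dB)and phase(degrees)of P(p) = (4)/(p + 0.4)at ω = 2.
Substitute p = j*2: P(j2) = 0.384615 - 1.92308j.
|P| = 20*log₁₀(sqrt(Re²+Im²)) = 5.85 dB.
∠P = atan2(Im, Re) = -78.69°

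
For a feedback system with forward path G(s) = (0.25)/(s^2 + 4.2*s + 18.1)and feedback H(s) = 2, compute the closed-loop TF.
Closed-loop T = G/(1+GH).
Numerator: G_num * H_den = 0.25.
Denominator: G_den * H_den + G_num * H_num = (s^2 + 4.2*s + 18.1) + (0.5) = s^2 + 4.2*s + 18.6.
T(s) = (0.25)/(s^2 + 4.2*s + 18.6)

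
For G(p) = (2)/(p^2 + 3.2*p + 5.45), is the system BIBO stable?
Denominator: p^2 + 3.2*p + 5.45. Poles: -1.6 + 1.7j, -1.6 - 1.7j. All Re(p)<0: Yes (stable)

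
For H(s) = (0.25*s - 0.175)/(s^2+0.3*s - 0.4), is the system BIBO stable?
Denominator: s^2 + 0.3*s - 0.4 = (s - 0.5)(s + 0.8). Poles: -0.8, 0.5. All Re(p)<0: No (unstable)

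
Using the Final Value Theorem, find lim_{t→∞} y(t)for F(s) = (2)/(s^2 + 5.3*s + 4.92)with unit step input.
FVT: lim_{t→∞} y(t) = lim_{s→0} s*Y(s) where Y(s) = F(s)/s.
= lim_{s→0} F(s) = F(0) = num(0)/den(0) = 2/4.92 = 0.4065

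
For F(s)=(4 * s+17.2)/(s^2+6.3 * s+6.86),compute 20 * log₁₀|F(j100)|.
Substitute s = j*100: F(j100) = 0.000799104 - 0.0399771j.
|F(j100)| = sqrt(Re² + Im²) = 0.03999.
20*log₁₀(0.03999) = -27.96 dB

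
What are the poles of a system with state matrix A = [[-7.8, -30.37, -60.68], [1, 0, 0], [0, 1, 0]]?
Eigenvalues solve det(λI - A) = 0.
Characteristic polynomial: λ^3 + 7.8*λ^2 + 30.37*λ + 60.68 = 0.
Factor: (λ + 4)(λ^2 + 3.8*λ + 15.17) = 0.
Roots: -1.9 + 3.4j, -1.9 - 3.4j, -4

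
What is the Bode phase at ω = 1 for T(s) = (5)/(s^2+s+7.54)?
Substitute s = j*1: T(j1) = 0.74706 - 0.114229j.
∠T(j1) = atan2(Im, Re) = atan2(-0.114229, 0.74706) = -8.69°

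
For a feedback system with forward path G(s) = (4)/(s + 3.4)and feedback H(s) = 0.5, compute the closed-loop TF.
Closed-loop T = G/(1+GH).
Numerator: G_num * H_den = 4.
Denominator: G_den * H_den + G_num * H_num = (s + 3.4) + (2) = s + 5.4.
T(s) = (4)/(s + 5.4)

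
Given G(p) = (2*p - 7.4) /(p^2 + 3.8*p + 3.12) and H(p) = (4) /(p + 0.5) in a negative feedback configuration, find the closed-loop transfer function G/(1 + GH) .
Closed-loop T = G/(1+GH).
Numerator: G_num * H_den = 2*p^2 - 6.4*p - 3.7.
Denominator: G_den * H_den + G_num * H_num = (p^3 + 4.3*p^2 + 5.02*p + 1.56) + (8*p - 29.6) = p^3 + 4.3*p^2 + 13.02*p - 28.04.
T(p) = (2*p^2 - 6.4*p - 3.7)/(p^3 + 4.3*p^2 + 13.02*p - 28.04)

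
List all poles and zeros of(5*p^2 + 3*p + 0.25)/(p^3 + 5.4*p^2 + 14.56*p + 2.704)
Set denominator = 0: p^3 + 5.4*p^2 + 14.56*p + 2.704 = (p + 0.2)(p^2 + 5.2*p + 13.52) = 0 → Poles: -0.2, -2.6 + 2.6j, -2.6 - 2.6j
Set numerator = 0: 5*p^2 + 3*p + 0.25 = 5*(p + 0.5)(p + 0.1) = 0 → Zeros: -0.1, -0.5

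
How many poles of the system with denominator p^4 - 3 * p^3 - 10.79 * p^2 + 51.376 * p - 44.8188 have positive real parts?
p^4 - 3*p^3 - 10.79*p^2 + 51.376*p - 44.8188 = (p - 1.3)(p + 3.9)(p^2 - 5.6*p + 8.84). Poles: -3.9, 1.3, 2.8 + 1j, 2.8 - 1j. RHP poles (Re>0): 3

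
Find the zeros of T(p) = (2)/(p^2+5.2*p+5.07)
Numerator is a nonzero constant (2) → Zeros: none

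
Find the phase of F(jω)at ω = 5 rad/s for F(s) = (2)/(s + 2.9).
Substitute s = j*5: F(j5) = 0.173601 - 0.299312j.
∠F(j5) = atan2(Im, Re) = atan2(-0.299312, 0.173601) = -59.89°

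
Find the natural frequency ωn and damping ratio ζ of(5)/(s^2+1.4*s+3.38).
Underdamped: complex pole -0.7 + 1.7j. ωn = |pole| = 1.838, ζ = -Re(pole)/ωn = 0.3807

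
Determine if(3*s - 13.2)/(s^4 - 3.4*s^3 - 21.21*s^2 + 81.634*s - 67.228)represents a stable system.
Denominator: s^4 - 3.4*s^3 - 21.21*s^2 + 81.634*s - 67.228 = (s - 1.4)(s + 4.9)(s - 4.9)(s - 2). Poles: -4.9, 1.4, 2, 4.9. All Re(p)<0: No (unstable)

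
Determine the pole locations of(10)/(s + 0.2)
Set denominator = 0: s + 0.2 = 0 → Poles: -0.2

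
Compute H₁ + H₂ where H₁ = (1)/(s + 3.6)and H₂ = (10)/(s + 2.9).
Parallel: H = H₁ + H₂ = (n₁·d₂ + n₂·d₁)/(d₁·d₂).
n₁·d₂ = s + 2.9. n₂·d₁ = 10*s + 36. Sum = 11*s + 38.9. d₁·d₂ = s^2 + 6.5*s + 10.44.
H(s) = (11*s + 38.9)/(s^2 + 6.5*s + 10.44)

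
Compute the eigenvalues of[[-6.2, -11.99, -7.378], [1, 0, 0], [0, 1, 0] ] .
Eigenvalues solve det(λI - A) = 0.
Characteristic polynomial: λ^3 + 6.2*λ^2 + 11.99*λ + 7.378 = 0.
Factor: (λ + 1.7)(λ + 3.1)(λ + 1.4) = 0.
Roots: -1.4, -1.7, -3.1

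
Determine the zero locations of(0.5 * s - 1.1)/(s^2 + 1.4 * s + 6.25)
Set numerator = 0: 0.5*s - 1.1 = 0 → Zeros: 2.2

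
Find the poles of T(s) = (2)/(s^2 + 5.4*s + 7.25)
Set denominator = 0: s^2 + 5.4*s + 7.25 = (s + 2.5)(s + 2.9) = 0 → Poles: -2.5, -2.9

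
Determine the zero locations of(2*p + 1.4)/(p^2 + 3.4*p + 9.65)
Set numerator = 0: 2*p + 1.4 = 0 → Zeros: -0.7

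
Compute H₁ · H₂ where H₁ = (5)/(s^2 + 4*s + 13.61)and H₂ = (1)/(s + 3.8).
Series: H = H₁ · H₂ = (n₁·n₂)/(d₁·d₂).
Num: n₁·n₂ = 5. Den: d₁·d₂ = s^3 + 7.8*s^2 + 28.81*s + 51.718.
H(s) = (5)/(s^3 + 7.8*s^2 + 28.81*s + 51.718)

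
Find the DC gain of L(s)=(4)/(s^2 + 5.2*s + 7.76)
DC gain = L(0) = num(0)/den(0) = 4/7.76 = 0.5155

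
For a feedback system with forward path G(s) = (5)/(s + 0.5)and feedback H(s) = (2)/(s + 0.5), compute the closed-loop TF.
Closed-loop T = G/(1+GH).
Numerator: G_num * H_den = 5*s + 2.5.
Denominator: G_den * H_den + G_num * H_num = (s^2 + s + 0.25) + (10) = s^2 + s + 10.25.
T(s) = (5*s + 2.5)/(s^2 + s + 10.25)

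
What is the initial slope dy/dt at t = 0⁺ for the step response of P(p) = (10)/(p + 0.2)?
IVT: y'(0⁺) = lim_{p→∞} p²·Y(p) = lim_{p→∞} p·P(p).
deg(num) = 0, deg(den) = 1, relative degree = 1, so p·P(p) → (leading num)/(leading den) = 10/1 = 10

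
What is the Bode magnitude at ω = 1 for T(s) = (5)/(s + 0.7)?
Substitute s = j*1: T(j1) = 2.34899 - 3.3557j.
|T(j1)| = sqrt(Re² + Im²) = 4.096.
20*log₁₀(4.096) = 12.25 dB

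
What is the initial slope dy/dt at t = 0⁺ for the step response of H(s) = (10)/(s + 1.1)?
IVT: y'(0⁺) = lim_{s→∞} s²·Y(s) = lim_{s→∞} s·H(s).
deg(num) = 0, deg(den) = 1, relative degree = 1, so s·H(s) → (leading num)/(leading den) = 10/1 = 10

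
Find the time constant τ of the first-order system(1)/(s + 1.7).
First-order system: τ = -1/pole. Pole = -1.7. τ = -1/(-1.7) = 0.5882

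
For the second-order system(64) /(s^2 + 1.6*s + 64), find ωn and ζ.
Standard form: ωn²/(s²+2ζωn·s+ωn²).
const=64=ωn² → ωn=8, s coeff=1.6=2ζωn → ζ=0.1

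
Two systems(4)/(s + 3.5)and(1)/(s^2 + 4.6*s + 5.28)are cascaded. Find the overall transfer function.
Series: H = H₁ · H₂ = (n₁·n₂)/(d₁·d₂).
Num: n₁·n₂ = 4. Den: d₁·d₂ = s^3 + 8.1*s^2 + 21.38*s + 18.48.
H(s) = (4)/(s^3 + 8.1*s^2 + 21.38*s + 18.48)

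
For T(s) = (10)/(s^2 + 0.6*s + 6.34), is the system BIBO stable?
Denominator: s^2 + 0.6*s + 6.34. Poles: -0.3 + 2.5j, -0.3 - 2.5j. All Re(p)<0: Yes (stable)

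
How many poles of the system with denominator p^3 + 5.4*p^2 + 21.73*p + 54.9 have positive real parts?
p^3 + 5.4*p^2 + 21.73*p + 54.9 = (p + 3.6)(p^2 + 1.8*p + 15.25). Poles: -0.9 + 3.8j, -0.9 - 3.8j, -3.6. RHP poles (Re>0): 0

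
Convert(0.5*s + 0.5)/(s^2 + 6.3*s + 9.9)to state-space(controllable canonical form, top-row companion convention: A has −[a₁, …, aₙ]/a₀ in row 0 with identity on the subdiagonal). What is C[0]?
Reachable canonical form: C = numerator coefficients (right-aligned, zero-padded to length n).
num = 0.5*s + 0.5, C = [[0.5, 0.5]].
C[0] = 0.5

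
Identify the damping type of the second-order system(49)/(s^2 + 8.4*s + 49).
Standard form: ωn²/(s²+2ζωn·s+ωn²) gives ωn=7, ζ=0.6.
Underdamped (ζ = 0.6 < 1)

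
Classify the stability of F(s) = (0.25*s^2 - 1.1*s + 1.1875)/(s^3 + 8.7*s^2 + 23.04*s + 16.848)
Denominator: s^3 + 8.7*s^2 + 23.04*s + 16.848 = (s + 3.6)(s + 3.9)(s + 1.2). Poles: -1.2, -3.6, -3.9. Stable (all poles in LHP)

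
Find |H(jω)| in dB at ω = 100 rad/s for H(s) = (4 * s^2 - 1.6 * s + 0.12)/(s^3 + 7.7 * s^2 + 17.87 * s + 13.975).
Substitute s = j*100: H(j100) = 0.00323153 - 0.0398223j.
|H(j100)| = sqrt(Re² + Im²) = 0.03995.
20*log₁₀(0.03995) = -27.97 dB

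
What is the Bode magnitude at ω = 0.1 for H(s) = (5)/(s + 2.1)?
Substitute s = j*0.1: H(j0.1) = 2.37557 - 0.113122j.
|H(j0.1)| = sqrt(Re² + Im²) = 2.378.
20*log₁₀(2.378) = 7.53 dB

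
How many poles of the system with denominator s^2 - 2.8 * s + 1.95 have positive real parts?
s^2 - 2.8*s + 1.95 = (s - 1.5)(s - 1.3). Poles: 1.3, 1.5. RHP poles (Re>0): 2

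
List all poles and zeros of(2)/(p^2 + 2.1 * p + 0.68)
Set denominator = 0: p^2 + 2.1*p + 0.68 = (p + 0.4)(p + 1.7) = 0 → Poles: -0.4, -1.7
Numerator is a nonzero constant (2) → Zeros: none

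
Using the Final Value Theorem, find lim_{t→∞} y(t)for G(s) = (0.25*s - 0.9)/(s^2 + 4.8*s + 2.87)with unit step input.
FVT: lim_{t→∞} y(t) = lim_{s→0} s*Y(s) where Y(s) = G(s)/s.
= lim_{s→0} G(s) = G(0) = num(0)/den(0) = -0.9/2.87 = -0.3136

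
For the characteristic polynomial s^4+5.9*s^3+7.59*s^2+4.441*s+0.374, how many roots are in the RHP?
s^4 + 5.9*s^3 + 7.59*s^2 + 4.441*s + 0.374 = (s + 4.4)(s + 0.1)(s^2 + 1.4*s + 0.85). Poles: -0.1, -0.7 + 0.6j, -0.7 - 0.6j, -4.4. RHP poles (Re>0): 0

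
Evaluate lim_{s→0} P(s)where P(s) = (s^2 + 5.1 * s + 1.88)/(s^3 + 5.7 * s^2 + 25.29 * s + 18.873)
DC gain = P(0) = num(0)/den(0) = 1.88/18.873 = 0.09961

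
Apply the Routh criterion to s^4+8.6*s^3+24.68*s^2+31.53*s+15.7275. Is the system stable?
Routh array:
s^4: [1, 24.68, 15.7275]; s^3: [8.6, 31.53]; s^2: [21.0137, 15.7275]; s^1: [25.0934]; s^0: [15.7275]
First column: [1, 8.6, 21.0137, 25.0934, 15.7275]. Sign changes = 0.
Yes, stable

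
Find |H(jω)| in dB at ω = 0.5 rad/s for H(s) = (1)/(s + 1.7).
Substitute s = j*0.5: H(j0.5) = 0.541401 - 0.159236j.
|H(j0.5)| = sqrt(Re² + Im²) = 0.5643.
20*log₁₀(0.5643) = -4.97 dB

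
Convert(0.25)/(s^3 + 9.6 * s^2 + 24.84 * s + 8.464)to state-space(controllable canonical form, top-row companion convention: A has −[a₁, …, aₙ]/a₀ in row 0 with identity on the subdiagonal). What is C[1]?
Reachable canonical form: C = numerator coefficients (right-aligned, zero-padded to length n).
num = 0.25, C = [[0, 0, 0.25]].
C[1] = 0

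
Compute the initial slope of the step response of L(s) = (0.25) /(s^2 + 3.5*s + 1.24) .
IVT: y'(0⁺) = lim_{s→∞} s²·Y(s) = lim_{s→∞} s·L(s).
deg(num) = 0, deg(den) = 2, relative degree = 2 ≥ 2, so s·L(s) → 0. Initial slope = 0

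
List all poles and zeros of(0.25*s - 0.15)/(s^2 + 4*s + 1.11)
Set denominator = 0: s^2 + 4*s + 1.11 = (s + 0.3)(s + 3.7) = 0 → Poles: -0.3, -3.7
Set numerator = 0: 0.25*s - 0.15 = 0 → Zeros: 0.6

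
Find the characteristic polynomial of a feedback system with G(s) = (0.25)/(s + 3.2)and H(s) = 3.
Characteristic poly = G_den * H_den + G_num * H_num = (s + 3.2) + (0.75) = s + 3.95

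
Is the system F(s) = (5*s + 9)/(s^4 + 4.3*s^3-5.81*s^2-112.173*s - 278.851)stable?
Denominator: s^4 + 4.3*s^3 - 5.81*s^2 - 112.173*s - 278.851 = (s - 4.7)(s + 3.4)(s^2 + 5.6*s + 17.45). Poles: -2.8 + 3.1j, -2.8 - 3.1j, -3.4, 4.7. All Re(p)<0: No (unstable)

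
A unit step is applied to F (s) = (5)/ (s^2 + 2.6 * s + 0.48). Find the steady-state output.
FVT: lim_{t→∞} y(t) = lim_{s→0} s*Y(s) where Y(s) = F(s)/s.
= lim_{s→0} F(s) = F(0) = num(0)/den(0) = 5/0.48 = 10.42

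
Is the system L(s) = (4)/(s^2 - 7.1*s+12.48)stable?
Denominator: s^2 - 7.1*s + 12.48 = (s - 3.9)(s - 3.2). Poles: 3.2, 3.9. All Re(p)<0: No (unstable)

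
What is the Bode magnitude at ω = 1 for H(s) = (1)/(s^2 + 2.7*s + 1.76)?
Substitute s = j*1: H(j1) = 0.0965987 - 0.34318j.
|H(j1)| = sqrt(Re² + Im²) = 0.3565.
20*log₁₀(0.3565) = -8.96 dB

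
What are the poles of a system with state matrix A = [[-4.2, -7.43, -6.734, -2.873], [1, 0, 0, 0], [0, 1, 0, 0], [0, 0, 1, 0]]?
Eigenvalues solve det(λI - A) = 0.
Characteristic polynomial: λ^4 + 4.2*λ^3 + 7.43*λ^2 + 6.734*λ + 2.873 = 0.
Factor: (λ^2 + 1.4*λ + 1.3)(λ^2 + 2.8*λ + 2.21) = 0.
Roots: -0.7 + 0.9j, -0.7 - 0.9j, -1.4 + 0.5j, -1.4 - 0.5j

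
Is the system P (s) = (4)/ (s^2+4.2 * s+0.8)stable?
Denominator: s^2 + 4.2*s + 0.8 = (s + 0.2)(s + 4). Poles: -0.2, -4. All Re(p)<0: Yes (stable)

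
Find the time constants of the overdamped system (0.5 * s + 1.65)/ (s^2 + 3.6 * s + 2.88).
Overdamped: real poles at -2.4, -1.2. τ = -1/pole → τ₁ = 0.4167, τ₂ = 0.8333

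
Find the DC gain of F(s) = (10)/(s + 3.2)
DC gain = F(0) = num(0)/den(0) = 10/3.2 = 3.125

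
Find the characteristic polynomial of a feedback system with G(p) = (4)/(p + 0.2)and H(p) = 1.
Characteristic poly = G_den * H_den + G_num * H_num = (p + 0.2) + (4) = p + 4.2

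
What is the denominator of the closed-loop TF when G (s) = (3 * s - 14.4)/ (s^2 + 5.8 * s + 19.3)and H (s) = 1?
Characteristic poly = G_den * H_den + G_num * H_num = (s^2 + 5.8*s + 19.3) + (3*s - 14.4) = s^2 + 8.8*s + 4.9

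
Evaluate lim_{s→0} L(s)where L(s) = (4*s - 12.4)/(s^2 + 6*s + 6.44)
DC gain = L(0) = num(0)/den(0) = -12.4/6.44 = -1.925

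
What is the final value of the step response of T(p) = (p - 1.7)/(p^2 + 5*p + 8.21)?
FVT: lim_{t→∞} y(t) = lim_{p→0} p*Y(p) where Y(p) = T(p)/p.
= lim_{p→0} T(p) = T(0) = num(0)/den(0) = -1.7/8.21 = -0.2071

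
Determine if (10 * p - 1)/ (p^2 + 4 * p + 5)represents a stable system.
Denominator: p^2 + 4*p + 5. Poles: -2 + 1j, -2 - 1j. All Re(p)<0: Yes (stable)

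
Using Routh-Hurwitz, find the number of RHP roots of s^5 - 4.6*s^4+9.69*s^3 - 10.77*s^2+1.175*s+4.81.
Routh array:
s^5: [1, 9.69, 1.175]; s^4: [-4.6, -10.77, 4.81]; s^3: [7.3487, 2.22065]; s^2: [-9.37996, 4.81]; s^1: [5.98903]; s^0: [4.81]
First column: [1, -4.6, 7.3487, -9.37996, 5.98903, 4.81]. Sign changes = RHP roots = 4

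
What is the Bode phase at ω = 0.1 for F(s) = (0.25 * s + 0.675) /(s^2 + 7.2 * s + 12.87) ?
Substitute s = j*0.1: F(j0.1) = 0.0524328 - 0.000991573j.
∠F(j0.1) = atan2(Im, Re) = atan2(-0.000991573, 0.0524328) = -1.08°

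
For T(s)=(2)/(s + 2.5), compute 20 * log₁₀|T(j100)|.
Substitute s = j*100: T(j100) = 0.000499688 - 0.0199875j.
|T(j100)| = sqrt(Re² + Im²) = 0.01999.
20*log₁₀(0.01999) = -33.98 dB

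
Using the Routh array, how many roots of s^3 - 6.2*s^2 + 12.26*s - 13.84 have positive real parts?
Routh array:
s^3: [1, 12.26]; s^2: [-6.2, -13.84]; s^1: [10.0277]; s^0: [-13.84]
First column: [1, -6.2, 10.0277, -13.84]. Sign changes = RHP roots = 3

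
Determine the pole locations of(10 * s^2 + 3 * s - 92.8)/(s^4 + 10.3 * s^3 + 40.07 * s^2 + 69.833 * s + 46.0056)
Set denominator = 0: s^4 + 10.3*s^3 + 40.07*s^2 + 69.833*s + 46.0056 = (s + 2.4)(s + 2.9)(s^2 + 5*s + 6.61) = 0 → Poles: -2.4, -2.5 + 0.6j, -2.5 - 0.6j, -2.9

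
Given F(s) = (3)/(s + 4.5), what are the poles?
Set denominator = 0: s + 4.5 = 0 → Poles: -4.5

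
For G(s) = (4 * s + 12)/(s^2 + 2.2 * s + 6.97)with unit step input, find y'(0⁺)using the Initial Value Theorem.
IVT: y'(0⁺) = lim_{s→∞} s²·Y(s) = lim_{s→∞} s·G(s).
deg(num) = 1, deg(den) = 2, relative degree = 1, so s·G(s) → (leading num)/(leading den) = 4/1 = 4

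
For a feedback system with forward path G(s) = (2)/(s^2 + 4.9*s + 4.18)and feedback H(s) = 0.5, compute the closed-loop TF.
Closed-loop T = G/(1+GH).
Numerator: G_num * H_den = 2.
Denominator: G_den * H_den + G_num * H_num = (s^2 + 4.9*s + 4.18) + (1) = s^2 + 4.9*s + 5.18.
T(s) = (2)/(s^2 + 4.9*s + 5.18)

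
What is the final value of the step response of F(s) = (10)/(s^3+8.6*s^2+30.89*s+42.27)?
FVT: lim_{t→∞} y(t) = lim_{s→0} s*Y(s) where Y(s) = F(s)/s.
= lim_{s→0} F(s) = F(0) = num(0)/den(0) = 10/42.27 = 0.2366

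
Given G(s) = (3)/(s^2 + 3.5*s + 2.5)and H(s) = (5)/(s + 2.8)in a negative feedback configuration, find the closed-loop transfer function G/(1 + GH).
Closed-loop T = G/(1+GH).
Numerator: G_num * H_den = 3*s + 8.4.
Denominator: G_den * H_den + G_num * H_num = (s^3 + 6.3*s^2 + 12.3*s + 7) + (15) = s^3 + 6.3*s^2 + 12.3*s + 22.
T(s) = (3*s + 8.4)/(s^3 + 6.3*s^2 + 12.3*s + 22)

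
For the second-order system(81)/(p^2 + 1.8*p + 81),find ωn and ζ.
Standard form: ωn²/(p²+2ζωn·p+ωn²).
const=81=ωn² → ωn=9, p coeff=1.8=2ζωn → ζ=0.1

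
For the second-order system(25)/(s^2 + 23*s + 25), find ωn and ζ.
Standard form: ωn²/(s²+2ζωn·s+ωn²).
const=25=ωn² → ωn=5, s coeff=23=2ζωn → ζ=2.3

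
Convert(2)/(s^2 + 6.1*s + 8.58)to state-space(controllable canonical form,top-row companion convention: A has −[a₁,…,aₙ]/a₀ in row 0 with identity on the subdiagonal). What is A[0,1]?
Reachable canonical form for den = s^2 + 6.1*s + 8.58: top row of A = -[a₁,a₂,...,aₙ]/a₀, ones on the subdiagonal, zeros elsewhere.
A = [[-6.1, -8.58], [1, 0]].
A[0,1] = -8.58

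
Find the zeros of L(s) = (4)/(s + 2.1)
Numerator is a nonzero constant (4) → Zeros: none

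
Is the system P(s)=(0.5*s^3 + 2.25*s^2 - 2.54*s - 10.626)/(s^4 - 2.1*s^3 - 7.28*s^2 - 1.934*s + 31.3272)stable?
Denominator: s^4 - 2.1*s^3 - 7.28*s^2 - 1.934*s + 31.3272 = (s - 3.6)(s - 1.9)(s^2 + 3.4*s + 4.58). Poles: -1.7 + 1.3j, -1.7 - 1.3j, 1.9, 3.6. All Re(p)<0: No (unstable)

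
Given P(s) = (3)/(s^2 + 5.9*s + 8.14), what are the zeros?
Numerator is a nonzero constant (3) → Zeros: none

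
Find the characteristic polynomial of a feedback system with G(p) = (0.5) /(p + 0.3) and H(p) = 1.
Characteristic poly = G_den * H_den + G_num * H_num = (p + 0.3) + (0.5) = p + 0.8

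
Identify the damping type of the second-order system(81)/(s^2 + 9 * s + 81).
Standard form: ωn²/(s²+2ζωn·s+ωn²) gives ωn=9, ζ=0.5.
Underdamped (ζ = 0.5 < 1)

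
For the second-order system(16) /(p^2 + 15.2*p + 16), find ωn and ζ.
Standard form: ωn²/(p²+2ζωn·p+ωn²).
const=16=ωn² → ωn=4, p coeff=15.2=2ζωn → ζ=1.9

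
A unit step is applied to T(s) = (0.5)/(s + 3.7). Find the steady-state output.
FVT: lim_{t→∞} y(t) = lim_{s→0} s*Y(s) where Y(s) = T(s)/s.
= lim_{s→0} T(s) = T(0) = num(0)/den(0) = 0.5/3.7 = 0.1351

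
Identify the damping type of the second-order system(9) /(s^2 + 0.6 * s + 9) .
Standard form: ωn²/(s²+2ζωn·s+ωn²) gives ωn=3, ζ=0.1.
Underdamped (ζ = 0.1 < 1)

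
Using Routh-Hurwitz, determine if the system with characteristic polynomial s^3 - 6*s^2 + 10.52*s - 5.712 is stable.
Routh array:
s^3: [1, 10.52]; s^2: [-6, -5.712]; s^1: [9.568]; s^0: [-5.712]
First column: [1, -6, 9.568, -5.712]. Sign changes = 3.
No, unstable (3 RHP root(s))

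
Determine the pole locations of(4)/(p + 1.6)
Set denominator = 0: p + 1.6 = 0 → Poles: -1.6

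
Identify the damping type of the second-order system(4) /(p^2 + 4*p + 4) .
Standard form: ωn²/(p²+2ζωn·p+ωn²) gives ωn=2, ζ=1.
Critically damped (ζ = 1)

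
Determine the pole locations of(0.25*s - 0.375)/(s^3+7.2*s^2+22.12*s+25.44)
Set denominator = 0: s^3 + 7.2*s^2 + 22.12*s + 25.44 = (s + 2.4)(s^2 + 4.8*s + 10.6) = 0 → Poles: -2.4, -2.4 + 2.2j, -2.4 - 2.2j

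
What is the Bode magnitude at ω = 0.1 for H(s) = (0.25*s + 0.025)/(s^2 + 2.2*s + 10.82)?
Substitute s = j*0.1: H(j0.1) = 0.00235876 + 0.00226467j.
|H(j0.1)| = sqrt(Re² + Im²) = 0.00327.
20*log₁₀(0.00327) = -49.71 dB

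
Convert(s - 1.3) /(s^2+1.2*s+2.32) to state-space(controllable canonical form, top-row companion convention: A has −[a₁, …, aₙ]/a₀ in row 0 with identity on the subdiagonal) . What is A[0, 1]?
Reachable canonical form for den = s^2 + 1.2*s + 2.32: top row of A = -[a₁,a₂,...,aₙ]/a₀, ones on the subdiagonal, zeros elsewhere.
A = [[-1.2, -2.32], [1, 0]].
A[0,1] = -2.32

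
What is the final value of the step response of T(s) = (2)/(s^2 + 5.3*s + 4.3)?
FVT: lim_{t→∞} y(t) = lim_{s→0} s*Y(s) where Y(s) = T(s)/s.
= lim_{s→0} T(s) = T(0) = num(0)/den(0) = 2/4.3 = 0.4651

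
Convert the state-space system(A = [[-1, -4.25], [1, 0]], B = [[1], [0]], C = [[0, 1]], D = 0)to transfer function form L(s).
L(s) = C(sI - A)⁻¹B + D.
Characteristic polynomial det(sI - A) = s^2 + s + 4.25.
Numerator from C·adj(sI-A)·B + D·det(sI-A) = 1.
L(s) = (1)/(s^2 + s + 4.25)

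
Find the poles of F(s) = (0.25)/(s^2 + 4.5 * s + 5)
Set denominator = 0: s^2 + 4.5*s + 5 = (s + 2)(s + 2.5) = 0 → Poles: -2, -2.5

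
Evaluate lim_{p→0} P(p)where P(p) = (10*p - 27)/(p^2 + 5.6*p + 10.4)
DC gain = P(0) = num(0)/den(0) = -27/10.4 = -2.596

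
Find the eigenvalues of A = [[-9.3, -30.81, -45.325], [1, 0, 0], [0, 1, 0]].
Eigenvalues solve det(λI - A) = 0.
Characteristic polynomial: λ^3 + 9.3*λ^2 + 30.81*λ + 45.325 = 0.
Factor: (λ + 4.9)(λ^2 + 4.4*λ + 9.25) = 0.
Roots: -2.2 + 2.1j, -2.2 - 2.1j, -4.9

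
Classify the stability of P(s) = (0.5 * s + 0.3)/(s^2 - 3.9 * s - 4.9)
Denominator: s^2 - 3.9*s - 4.9 = (s - 4.9)(s + 1). Poles: -1, 4.9. Unstable (1 pole(s) in RHP)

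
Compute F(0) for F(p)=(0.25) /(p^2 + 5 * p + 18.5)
DC gain = F(0) = num(0)/den(0) = 0.25/18.5 = 0.01351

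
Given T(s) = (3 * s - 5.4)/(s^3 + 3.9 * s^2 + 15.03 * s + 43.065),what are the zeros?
Set numerator = 0: 3*s - 5.4 = 0 → Zeros: 1.8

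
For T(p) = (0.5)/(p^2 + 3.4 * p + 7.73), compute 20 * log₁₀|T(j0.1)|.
Substitute p = j*0.1: T(j0.1) = 0.0646415 - 0.0028469j.
|T(j0.1)| = sqrt(Re² + Im²) = 0.0647.
20*log₁₀(0.0647) = -23.78 dB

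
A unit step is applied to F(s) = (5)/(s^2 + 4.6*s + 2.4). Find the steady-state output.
FVT: lim_{t→∞} y(t) = lim_{s→0} s*Y(s) where Y(s) = F(s)/s.
= lim_{s→0} F(s) = F(0) = num(0)/den(0) = 5/2.4 = 2.083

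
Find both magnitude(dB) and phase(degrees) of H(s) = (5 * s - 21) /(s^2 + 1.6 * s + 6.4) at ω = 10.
Substitute s = j*10: H(j10) = 0.306711 - 0.481759j.
|H| = 20*log₁₀(sqrt(Re²+Im²)) = -4.87 dB.
∠H = atan2(Im, Re) = -57.52°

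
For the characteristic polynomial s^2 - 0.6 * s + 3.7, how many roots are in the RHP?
Poles: 0.3 + 1.9j, 0.3 - 1.9j. RHP poles (Re>0): 2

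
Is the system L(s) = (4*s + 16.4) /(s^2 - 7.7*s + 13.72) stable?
Denominator: s^2 - 7.7*s + 13.72 = (s - 2.8)(s - 4.9). Poles: 2.8, 4.9. All Re(p)<0: No (unstable)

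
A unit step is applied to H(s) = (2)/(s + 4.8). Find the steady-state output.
FVT: lim_{t→∞} y(t) = lim_{s→0} s*Y(s) where Y(s) = H(s)/s.
= lim_{s→0} H(s) = H(0) = num(0)/den(0) = 2/4.8 = 0.4167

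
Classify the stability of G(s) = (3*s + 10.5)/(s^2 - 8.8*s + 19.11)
Denominator: s^2 - 8.8*s + 19.11 = (s - 3.9)(s - 4.9). Poles: 3.9, 4.9. Unstable (2 pole(s) in RHP)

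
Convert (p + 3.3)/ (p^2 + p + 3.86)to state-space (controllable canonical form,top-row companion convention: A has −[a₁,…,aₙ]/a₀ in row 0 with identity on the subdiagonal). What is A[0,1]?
Reachable canonical form for den = p^2 + p + 3.86: top row of A = -[a₁,a₂,...,aₙ]/a₀, ones on the subdiagonal, zeros elsewhere.
A = [[-1, -3.86], [1, 0]].
A[0,1] = -3.86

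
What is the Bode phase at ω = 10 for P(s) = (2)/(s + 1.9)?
Substitute s = j*10: P(j10) = 0.036676 - 0.193032j.
∠P(j10) = atan2(Im, Re) = atan2(-0.193032, 0.036676) = -79.24°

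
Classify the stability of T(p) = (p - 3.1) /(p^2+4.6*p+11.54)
Denominator: p^2 + 4.6*p + 11.54. Poles: -2.3 + 2.5j, -2.3 - 2.5j. Stable (all poles in LHP)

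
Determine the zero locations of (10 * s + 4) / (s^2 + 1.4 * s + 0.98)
Set numerator = 0: 10*s + 4 = 0 → Zeros: -0.4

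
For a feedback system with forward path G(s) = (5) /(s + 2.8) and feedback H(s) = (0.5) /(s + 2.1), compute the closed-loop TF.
Closed-loop T = G/(1+GH).
Numerator: G_num * H_den = 5*s + 10.5.
Denominator: G_den * H_den + G_num * H_num = (s^2 + 4.9*s + 5.88) + (2.5) = s^2 + 4.9*s + 8.38.
T(s) = (5*s + 10.5)/(s^2 + 4.9*s + 8.38)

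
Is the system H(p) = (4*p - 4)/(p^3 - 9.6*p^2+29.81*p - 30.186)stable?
Denominator: p^3 - 9.6*p^2 + 29.81*p - 30.186 = (p - 2.7)(p - 2.6)(p - 4.3). Poles: 2.6, 2.7, 4.3. All Re(p)<0: No (unstable)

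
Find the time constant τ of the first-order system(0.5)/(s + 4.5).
First-order system: τ = -1/pole. Pole = -4.5. τ = -1/(-4.5) = 0.2222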